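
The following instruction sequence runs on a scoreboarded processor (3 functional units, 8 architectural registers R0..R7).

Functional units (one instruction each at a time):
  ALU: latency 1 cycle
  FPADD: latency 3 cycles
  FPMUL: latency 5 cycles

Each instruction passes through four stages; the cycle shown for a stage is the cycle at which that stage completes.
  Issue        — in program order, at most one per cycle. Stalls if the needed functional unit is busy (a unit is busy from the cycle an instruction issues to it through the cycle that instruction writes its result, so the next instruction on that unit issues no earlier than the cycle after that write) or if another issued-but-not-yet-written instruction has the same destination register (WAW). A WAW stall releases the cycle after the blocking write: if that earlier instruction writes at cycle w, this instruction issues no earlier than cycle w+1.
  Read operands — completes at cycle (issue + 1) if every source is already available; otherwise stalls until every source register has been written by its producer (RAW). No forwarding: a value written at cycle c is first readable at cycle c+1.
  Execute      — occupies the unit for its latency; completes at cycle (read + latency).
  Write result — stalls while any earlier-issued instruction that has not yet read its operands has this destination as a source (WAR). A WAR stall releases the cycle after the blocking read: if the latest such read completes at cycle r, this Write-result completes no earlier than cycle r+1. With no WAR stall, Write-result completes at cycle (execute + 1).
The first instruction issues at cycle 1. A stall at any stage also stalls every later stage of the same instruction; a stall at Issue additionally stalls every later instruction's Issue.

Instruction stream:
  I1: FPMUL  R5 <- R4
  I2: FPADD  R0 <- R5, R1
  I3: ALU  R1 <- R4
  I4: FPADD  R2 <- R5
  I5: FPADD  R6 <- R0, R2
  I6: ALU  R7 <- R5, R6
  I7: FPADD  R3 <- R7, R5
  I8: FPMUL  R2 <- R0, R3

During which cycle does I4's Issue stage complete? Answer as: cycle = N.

1) issue 1, read 2, done 7, write 8
2) issue 2, read 9, done 12, write 13  <RAW R5: wait I1 write@8>
3) issue 3, read 4, done 5, write 10  <WAR R1: wait I2 read@9>
4) issue 14, read 15, done 18, write 19  <struct: FPADD busy until I2 writes@13>
5) issue 20, read 21, done 24, write 25  <struct: FPADD busy until I4 writes@19>
6) issue 21, read 26, done 27, write 28  <RAW R6: wait I5 write@25>
7) issue 26, read 29, done 32, write 33  <struct: FPADD busy until I5 writes@25 / RAW R7: wait I6 write@28>
8) issue 27, read 34, done 39, write 40  <RAW R3: wait I7 write@33>

cycle = 14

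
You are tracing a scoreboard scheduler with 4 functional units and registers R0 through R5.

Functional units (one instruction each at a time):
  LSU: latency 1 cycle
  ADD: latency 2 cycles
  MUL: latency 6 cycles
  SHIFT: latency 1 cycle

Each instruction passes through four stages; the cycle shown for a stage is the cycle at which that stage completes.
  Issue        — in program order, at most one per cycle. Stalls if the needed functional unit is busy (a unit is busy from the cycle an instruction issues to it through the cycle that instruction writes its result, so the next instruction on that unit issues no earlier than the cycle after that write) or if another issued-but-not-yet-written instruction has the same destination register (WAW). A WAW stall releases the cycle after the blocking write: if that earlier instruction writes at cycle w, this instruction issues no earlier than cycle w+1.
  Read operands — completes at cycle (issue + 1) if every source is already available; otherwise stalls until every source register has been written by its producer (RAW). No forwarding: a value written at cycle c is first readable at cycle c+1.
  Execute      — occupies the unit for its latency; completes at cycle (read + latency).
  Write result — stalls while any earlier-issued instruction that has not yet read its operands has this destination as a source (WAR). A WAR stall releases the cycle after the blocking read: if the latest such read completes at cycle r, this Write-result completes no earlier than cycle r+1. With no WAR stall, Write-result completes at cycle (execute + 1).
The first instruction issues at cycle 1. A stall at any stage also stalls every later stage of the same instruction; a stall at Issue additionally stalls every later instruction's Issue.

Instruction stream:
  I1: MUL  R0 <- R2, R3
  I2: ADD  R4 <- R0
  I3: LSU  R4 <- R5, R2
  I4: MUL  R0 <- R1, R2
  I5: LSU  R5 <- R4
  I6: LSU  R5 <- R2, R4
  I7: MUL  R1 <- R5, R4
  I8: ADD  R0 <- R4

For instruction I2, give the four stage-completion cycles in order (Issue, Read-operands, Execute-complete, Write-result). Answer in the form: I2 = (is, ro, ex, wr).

I1  is:1  ro:2  ex:8  wr:9
I2  is:2  ro:10  ex:12  wr:13  — RAW R0: wait I1 write@9
I3  is:14  ro:15  ex:16  wr:17  — WAW R4: wait I2 write@13
I4  is:15  ro:16  ex:22  wr:23
I5  is:18  ro:19  ex:20  wr:21  — struct: LSU busy until I3 writes@17
I6  is:22  ro:23  ex:24  wr:25  — struct: LSU busy until I5 writes@21
I7  is:24  ro:26  ex:32  wr:33  — struct: MUL busy until I4 writes@23, RAW R5: wait I6 write@25
I8  is:25  ro:26  ex:28  wr:29

I2 = (2, 10, 12, 13)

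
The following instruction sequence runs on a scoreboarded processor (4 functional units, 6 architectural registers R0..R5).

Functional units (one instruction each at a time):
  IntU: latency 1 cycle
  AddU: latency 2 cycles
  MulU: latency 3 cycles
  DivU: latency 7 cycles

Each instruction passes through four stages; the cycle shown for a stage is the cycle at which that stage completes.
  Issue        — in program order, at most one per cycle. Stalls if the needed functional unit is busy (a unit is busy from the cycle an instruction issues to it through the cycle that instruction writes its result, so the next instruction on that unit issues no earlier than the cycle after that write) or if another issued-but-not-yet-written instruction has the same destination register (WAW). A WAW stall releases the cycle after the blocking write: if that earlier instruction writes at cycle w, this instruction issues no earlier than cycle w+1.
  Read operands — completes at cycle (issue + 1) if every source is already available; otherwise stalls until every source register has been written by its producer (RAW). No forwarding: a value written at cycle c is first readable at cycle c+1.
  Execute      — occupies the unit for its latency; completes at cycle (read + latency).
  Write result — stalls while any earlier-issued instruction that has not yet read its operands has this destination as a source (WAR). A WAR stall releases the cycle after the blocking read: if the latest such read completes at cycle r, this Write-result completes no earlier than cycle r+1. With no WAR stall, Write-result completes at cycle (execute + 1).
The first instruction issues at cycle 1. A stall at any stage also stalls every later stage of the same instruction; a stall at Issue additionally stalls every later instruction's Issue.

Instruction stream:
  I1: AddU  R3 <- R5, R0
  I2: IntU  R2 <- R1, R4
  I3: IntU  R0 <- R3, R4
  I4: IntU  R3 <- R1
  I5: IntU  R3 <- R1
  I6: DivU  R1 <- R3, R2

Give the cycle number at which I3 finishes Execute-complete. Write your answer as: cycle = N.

c1: I1→AddU
c2: I1 RO | I2→IntU
c3: I2 RO
c4: I1 EX | I2 EX
c5: I1 WR R3 | I2 WR R2
c6: I3→IntU
c7: I3 RO
c8: I3 EX
c9: I3 WR R0
c10: I4→IntU
c11: I4 RO
c12: I4 EX
c13: I4 WR R3
c14: I5→IntU
c15: I5 RO | I6→DivU
c16: I5 EX
c17: I5 WR R3
c18: I6 RO
c25: I6 EX
c26: I6 WR R1

cycle = 8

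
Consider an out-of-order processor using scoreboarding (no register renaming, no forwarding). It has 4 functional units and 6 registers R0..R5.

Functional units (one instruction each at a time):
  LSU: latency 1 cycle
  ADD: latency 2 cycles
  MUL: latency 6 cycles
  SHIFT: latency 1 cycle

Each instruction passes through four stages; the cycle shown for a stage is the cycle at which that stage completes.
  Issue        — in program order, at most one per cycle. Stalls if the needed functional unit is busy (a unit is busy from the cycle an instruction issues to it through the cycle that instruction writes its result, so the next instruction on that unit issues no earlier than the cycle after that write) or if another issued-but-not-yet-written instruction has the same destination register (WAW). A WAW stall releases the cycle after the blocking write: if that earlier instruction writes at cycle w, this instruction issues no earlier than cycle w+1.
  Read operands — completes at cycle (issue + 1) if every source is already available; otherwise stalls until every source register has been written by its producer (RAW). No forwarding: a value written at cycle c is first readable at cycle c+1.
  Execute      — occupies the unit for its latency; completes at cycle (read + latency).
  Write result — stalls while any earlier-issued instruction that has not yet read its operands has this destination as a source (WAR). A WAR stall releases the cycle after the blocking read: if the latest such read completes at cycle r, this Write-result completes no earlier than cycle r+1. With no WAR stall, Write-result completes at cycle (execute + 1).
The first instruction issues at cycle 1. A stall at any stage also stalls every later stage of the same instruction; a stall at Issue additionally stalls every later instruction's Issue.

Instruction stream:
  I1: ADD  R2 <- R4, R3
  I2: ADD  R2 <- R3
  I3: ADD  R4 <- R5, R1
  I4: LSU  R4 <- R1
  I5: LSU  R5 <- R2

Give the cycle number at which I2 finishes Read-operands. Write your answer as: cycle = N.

cycle = 7

c1: I1 issues→ADD
c2: I1 reads
c4: I1 exec-done
c5: I1 writes R2
c6: I2 issues→ADD
c7: I2 reads
c9: I2 exec-done
c10: I2 writes R2
c11: I3 issues→ADD
c12: I3 reads
c14: I3 exec-done
c15: I3 writes R4
c16: I4 issues→LSU
c17: I4 reads
c18: I4 exec-done
c19: I4 writes R4
c20: I5 issues→LSU
c21: I5 reads
c22: I5 exec-done
c23: I5 writes R5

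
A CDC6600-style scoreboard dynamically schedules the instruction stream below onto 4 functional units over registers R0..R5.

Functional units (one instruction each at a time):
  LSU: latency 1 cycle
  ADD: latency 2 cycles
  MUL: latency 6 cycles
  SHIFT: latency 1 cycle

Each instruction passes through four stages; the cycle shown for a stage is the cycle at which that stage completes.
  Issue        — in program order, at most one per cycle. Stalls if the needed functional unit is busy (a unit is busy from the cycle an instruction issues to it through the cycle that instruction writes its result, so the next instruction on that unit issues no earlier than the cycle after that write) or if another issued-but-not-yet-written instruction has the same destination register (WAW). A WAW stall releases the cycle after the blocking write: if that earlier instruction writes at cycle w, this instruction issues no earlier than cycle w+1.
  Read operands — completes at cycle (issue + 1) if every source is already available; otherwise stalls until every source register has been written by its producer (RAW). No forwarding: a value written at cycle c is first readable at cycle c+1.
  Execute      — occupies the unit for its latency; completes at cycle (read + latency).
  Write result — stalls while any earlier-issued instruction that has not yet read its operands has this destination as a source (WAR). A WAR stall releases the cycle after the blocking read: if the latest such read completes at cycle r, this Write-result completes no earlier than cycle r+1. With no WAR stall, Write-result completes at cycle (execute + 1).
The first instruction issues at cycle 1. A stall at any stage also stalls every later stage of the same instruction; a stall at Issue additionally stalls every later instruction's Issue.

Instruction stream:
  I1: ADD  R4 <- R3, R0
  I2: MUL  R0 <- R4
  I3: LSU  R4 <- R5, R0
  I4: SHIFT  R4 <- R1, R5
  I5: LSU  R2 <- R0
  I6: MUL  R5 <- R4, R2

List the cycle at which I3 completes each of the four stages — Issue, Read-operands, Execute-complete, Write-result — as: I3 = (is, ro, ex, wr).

I1 -> (1, 2, 4, 5)
I2 -> (2, 6, 12, 13)  // RAW R4: wait I1 write@5
I3 -> (6, 14, 15, 16)  // WAW R4: wait I1 write@5, RAW R0: wait I2 write@13
I4 -> (17, 18, 19, 20)  // WAW R4: wait I3 write@16
I5 -> (18, 19, 20, 21)
I6 -> (19, 22, 28, 29)  // RAW R2: wait I5 write@21

I3 = (6, 14, 15, 16)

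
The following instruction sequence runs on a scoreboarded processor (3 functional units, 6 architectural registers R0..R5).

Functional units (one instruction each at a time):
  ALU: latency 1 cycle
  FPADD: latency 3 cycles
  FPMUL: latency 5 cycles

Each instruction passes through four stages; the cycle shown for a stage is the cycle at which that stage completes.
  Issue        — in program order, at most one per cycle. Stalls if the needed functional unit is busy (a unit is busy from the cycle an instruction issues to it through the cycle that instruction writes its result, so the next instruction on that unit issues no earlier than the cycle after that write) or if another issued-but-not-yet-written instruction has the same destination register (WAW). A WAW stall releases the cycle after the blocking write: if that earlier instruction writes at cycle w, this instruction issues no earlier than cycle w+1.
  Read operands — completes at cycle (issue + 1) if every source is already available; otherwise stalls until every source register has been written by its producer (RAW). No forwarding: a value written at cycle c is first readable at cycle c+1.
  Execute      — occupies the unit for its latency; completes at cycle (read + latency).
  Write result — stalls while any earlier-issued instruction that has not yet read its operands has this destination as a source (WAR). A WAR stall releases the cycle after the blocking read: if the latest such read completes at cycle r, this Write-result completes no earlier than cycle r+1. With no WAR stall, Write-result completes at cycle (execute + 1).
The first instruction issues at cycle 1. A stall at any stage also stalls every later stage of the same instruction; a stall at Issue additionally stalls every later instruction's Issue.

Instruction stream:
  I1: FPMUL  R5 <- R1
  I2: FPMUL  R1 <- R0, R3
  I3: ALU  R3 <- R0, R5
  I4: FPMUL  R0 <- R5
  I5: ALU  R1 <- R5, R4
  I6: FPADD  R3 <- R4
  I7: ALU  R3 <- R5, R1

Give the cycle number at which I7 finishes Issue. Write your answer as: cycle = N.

cycle = 25

1) issue 1, read 2, done 7, write 8
2) issue 9, read 10, done 15, write 16  <struct: FPMUL busy until I1 writes@8>
3) issue 10, read 11, done 12, write 13
4) issue 17, read 18, done 23, write 24  <struct: FPMUL busy until I2 writes@16>
5) issue 18, read 19, done 20, write 21
6) issue 19, read 20, done 23, write 24
7) issue 25, read 26, done 27, write 28  <WAW R3: wait I6 write@24>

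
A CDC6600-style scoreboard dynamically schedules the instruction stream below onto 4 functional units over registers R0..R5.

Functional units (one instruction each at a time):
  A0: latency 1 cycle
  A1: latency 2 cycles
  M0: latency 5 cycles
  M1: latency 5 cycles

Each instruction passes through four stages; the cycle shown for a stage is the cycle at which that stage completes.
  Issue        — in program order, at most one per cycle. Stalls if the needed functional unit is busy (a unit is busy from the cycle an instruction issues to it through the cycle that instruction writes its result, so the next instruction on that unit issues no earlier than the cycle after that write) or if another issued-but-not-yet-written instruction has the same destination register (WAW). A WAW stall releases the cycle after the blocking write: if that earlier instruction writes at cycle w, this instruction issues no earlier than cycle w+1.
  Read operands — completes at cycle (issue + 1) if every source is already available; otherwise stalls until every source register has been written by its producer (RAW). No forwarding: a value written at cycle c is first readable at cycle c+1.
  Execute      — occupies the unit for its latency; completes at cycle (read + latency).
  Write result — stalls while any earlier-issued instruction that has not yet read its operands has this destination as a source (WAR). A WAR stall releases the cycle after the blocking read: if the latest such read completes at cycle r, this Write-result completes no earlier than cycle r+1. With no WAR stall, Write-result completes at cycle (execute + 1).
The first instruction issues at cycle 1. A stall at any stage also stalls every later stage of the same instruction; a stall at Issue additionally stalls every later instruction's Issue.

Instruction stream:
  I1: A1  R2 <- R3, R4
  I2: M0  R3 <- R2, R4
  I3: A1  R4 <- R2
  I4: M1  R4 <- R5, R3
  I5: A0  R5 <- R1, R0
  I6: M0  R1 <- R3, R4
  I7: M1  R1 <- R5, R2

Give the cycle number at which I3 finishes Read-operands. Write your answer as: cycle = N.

I1  is:1  ro:2  ex:4  wr:5
I2  is:2  ro:6  ex:11  wr:12  — RAW R2: wait I1 write@5
I3  is:6  ro:7  ex:9  wr:10  — struct: A1 busy until I1 writes@5
I4  is:11  ro:13  ex:18  wr:19  — WAW R4: wait I3 write@10, RAW R3: wait I2 write@12
I5  is:12  ro:13  ex:14  wr:15
I6  is:13  ro:20  ex:25  wr:26  — RAW R4: wait I4 write@19
I7  is:27  ro:28  ex:33  wr:34  — WAW R1: wait I6 write@26

cycle = 7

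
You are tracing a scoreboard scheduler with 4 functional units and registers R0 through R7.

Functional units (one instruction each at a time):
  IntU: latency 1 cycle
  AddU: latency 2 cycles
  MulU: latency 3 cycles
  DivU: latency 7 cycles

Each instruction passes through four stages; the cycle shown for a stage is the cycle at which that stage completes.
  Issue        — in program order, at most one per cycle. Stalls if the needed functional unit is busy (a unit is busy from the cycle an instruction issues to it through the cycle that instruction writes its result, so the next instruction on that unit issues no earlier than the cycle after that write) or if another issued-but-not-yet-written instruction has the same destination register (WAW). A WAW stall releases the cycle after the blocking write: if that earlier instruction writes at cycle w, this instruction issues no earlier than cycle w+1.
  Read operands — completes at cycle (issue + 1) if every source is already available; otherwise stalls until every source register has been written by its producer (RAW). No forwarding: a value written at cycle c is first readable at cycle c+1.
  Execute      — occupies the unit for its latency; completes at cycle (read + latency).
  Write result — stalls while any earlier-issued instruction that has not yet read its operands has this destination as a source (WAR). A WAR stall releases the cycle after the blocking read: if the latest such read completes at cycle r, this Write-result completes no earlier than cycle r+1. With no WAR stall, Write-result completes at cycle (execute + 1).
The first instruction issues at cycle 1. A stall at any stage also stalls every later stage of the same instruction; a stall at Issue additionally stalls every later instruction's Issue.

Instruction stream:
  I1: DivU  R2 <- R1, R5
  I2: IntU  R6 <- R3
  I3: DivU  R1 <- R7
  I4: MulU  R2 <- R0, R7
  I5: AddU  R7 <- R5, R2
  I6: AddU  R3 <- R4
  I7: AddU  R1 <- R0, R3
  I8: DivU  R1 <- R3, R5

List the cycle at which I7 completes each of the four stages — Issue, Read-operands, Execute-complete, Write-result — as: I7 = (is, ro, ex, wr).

I7 = (27, 28, 30, 31)

1) issue 1, read 2, done 9, write 10
2) issue 2, read 3, done 4, write 5
3) issue 11, read 12, done 19, write 20  <struct: DivU busy until I1 writes@10>
4) issue 12, read 13, done 16, write 17
5) issue 13, read 18, done 20, write 21  <RAW R2: wait I4 write@17>
6) issue 22, read 23, done 25, write 26  <struct: AddU busy until I5 writes@21>
7) issue 27, read 28, done 30, write 31  <struct: AddU busy until I6 writes@26>
8) issue 32, read 33, done 40, write 41  <WAW R1: wait I7 write@31>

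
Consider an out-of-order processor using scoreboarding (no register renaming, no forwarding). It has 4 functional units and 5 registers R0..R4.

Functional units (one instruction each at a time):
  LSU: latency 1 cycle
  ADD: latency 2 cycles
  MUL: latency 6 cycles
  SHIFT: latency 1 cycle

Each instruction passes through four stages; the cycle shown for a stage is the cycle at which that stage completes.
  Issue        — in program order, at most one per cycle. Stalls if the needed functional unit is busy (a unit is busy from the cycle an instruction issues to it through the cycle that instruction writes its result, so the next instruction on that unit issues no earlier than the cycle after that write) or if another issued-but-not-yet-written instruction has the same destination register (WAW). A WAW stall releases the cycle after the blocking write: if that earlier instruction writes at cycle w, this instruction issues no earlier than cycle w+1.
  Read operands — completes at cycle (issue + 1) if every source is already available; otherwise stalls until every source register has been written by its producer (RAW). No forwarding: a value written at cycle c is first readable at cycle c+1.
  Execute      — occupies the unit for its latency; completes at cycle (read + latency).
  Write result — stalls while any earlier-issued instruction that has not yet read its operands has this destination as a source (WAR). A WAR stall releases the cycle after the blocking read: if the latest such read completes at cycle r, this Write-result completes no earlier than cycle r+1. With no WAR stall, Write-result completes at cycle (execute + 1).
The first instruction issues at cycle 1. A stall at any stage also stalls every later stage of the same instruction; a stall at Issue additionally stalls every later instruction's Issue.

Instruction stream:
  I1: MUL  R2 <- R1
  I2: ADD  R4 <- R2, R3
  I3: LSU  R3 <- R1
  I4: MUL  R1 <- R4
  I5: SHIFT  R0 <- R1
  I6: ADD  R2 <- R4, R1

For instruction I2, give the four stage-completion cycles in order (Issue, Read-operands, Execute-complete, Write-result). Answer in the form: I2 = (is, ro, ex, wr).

I1 -> (1, 2, 8, 9)
I2 -> (2, 10, 12, 13)  // RAW R2: wait I1 write@9
I3 -> (3, 4, 5, 11)  // WAR R3: wait I2 read@10
I4 -> (10, 14, 20, 21)  // struct: MUL busy until I1 writes@9, RAW R4: wait I2 write@13
I5 -> (11, 22, 23, 24)  // RAW R1: wait I4 write@21
I6 -> (14, 22, 24, 25)  // struct: ADD busy until I2 writes@13, RAW R1: wait I4 write@21

I2 = (2, 10, 12, 13)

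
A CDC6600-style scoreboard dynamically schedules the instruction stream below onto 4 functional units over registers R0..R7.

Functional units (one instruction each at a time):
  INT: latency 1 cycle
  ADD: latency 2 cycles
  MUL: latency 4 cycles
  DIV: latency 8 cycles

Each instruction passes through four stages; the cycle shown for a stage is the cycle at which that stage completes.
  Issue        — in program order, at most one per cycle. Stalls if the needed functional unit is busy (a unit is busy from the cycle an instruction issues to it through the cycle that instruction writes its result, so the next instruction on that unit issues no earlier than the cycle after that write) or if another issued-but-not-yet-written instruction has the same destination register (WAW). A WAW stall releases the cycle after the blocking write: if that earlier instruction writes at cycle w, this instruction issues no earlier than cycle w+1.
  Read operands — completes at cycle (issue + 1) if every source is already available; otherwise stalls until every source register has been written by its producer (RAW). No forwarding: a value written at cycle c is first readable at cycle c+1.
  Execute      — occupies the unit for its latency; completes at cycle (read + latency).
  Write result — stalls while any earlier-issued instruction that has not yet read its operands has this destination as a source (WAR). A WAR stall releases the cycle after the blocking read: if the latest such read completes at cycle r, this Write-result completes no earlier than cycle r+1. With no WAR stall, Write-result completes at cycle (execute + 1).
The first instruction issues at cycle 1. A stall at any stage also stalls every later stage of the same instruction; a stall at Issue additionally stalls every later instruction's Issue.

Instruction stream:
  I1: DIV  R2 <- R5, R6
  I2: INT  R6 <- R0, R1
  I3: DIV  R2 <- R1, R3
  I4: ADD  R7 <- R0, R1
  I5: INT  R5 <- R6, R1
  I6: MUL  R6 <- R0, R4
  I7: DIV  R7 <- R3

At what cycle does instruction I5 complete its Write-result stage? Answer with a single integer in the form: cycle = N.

cycle = 17

  I1 | 1 | 2 | 10 | 11
  I2 | 2 | 3 | 4 | 5
  I3 | 12 | 13 | 21 | 22   struct: DIV busy until I1 writes@11
  I4 | 13 | 14 | 16 | 17
  I5 | 14 | 15 | 16 | 17
  I6 | 15 | 16 | 20 | 21
  I7 | 23 | 24 | 32 | 33   struct: DIV busy until I3 writes@22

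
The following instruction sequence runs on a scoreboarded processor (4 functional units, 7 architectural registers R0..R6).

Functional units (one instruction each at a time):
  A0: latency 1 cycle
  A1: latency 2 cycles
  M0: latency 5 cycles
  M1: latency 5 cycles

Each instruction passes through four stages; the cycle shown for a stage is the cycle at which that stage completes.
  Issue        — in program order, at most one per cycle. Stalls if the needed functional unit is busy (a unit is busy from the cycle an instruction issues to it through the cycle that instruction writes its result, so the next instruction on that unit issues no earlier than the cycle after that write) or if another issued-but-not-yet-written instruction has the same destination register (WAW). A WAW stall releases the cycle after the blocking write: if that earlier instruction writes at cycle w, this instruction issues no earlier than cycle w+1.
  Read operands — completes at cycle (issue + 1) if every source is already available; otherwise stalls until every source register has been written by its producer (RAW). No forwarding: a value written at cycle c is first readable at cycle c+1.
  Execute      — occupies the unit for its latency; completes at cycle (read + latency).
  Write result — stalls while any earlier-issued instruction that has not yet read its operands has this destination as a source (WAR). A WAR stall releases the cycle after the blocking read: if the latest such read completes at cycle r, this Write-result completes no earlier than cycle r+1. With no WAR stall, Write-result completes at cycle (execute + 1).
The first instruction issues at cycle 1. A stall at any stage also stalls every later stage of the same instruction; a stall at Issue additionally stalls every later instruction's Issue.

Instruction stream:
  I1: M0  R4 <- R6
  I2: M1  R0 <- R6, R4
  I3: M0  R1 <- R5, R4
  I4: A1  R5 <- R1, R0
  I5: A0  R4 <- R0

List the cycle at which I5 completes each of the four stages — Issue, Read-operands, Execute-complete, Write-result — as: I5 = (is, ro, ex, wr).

c1: I1→M0
c2: I1 RO, I2→M1
c7: I1 EX
c8: I1 WR R4
c9: I2 RO, I3→M0
c10: I3 RO, I4→A1
c11: I5→A0
c14: I2 EX
c15: I2 WR R0, I3 EX
c16: I3 WR R1, I5 RO
c17: I4 RO, I5 EX
c18: I5 WR R4
c19: I4 EX
c20: I4 WR R5

I5 = (11, 16, 17, 18)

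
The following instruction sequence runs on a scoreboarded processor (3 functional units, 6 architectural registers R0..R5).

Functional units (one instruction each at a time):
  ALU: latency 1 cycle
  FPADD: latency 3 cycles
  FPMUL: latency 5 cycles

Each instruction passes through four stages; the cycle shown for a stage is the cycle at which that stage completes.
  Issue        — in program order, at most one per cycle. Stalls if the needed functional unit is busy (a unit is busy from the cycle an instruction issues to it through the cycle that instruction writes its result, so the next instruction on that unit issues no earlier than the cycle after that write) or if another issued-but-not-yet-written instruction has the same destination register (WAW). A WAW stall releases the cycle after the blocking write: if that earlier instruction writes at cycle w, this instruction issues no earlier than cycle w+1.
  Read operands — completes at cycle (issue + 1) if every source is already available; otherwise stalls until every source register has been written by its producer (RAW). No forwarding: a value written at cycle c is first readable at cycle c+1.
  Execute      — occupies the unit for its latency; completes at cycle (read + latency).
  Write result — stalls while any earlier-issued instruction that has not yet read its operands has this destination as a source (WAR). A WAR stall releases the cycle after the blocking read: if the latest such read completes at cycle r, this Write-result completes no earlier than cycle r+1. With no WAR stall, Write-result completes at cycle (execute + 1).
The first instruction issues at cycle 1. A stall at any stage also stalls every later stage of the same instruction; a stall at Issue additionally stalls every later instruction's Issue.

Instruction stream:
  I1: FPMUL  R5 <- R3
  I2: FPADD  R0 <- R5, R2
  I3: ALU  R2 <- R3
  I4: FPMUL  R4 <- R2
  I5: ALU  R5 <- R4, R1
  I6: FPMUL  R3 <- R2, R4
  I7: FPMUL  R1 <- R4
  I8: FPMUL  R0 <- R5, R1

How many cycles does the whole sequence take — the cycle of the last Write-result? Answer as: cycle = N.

cycle = 41

[1] I1→FPMUL
[2] I1 RO · I2→FPADD
[3] I3→ALU
[4] I3 RO
[5] I3 EX
[7] I1 EX
[8] I1 WR R5
[9] I2 RO · I4→FPMUL
[10] I3 WR R2
[11] I4 RO · I5→ALU
[12] I2 EX
[13] I2 WR R0
[16] I4 EX
[17] I4 WR R4
[18] I5 RO · I6→FPMUL
[19] I5 EX · I6 RO
[20] I5 WR R5
[24] I6 EX
[25] I6 WR R3
[26] I7→FPMUL
[27] I7 RO
[32] I7 EX
[33] I7 WR R1
[34] I8→FPMUL
[35] I8 RO
[40] I8 EX
[41] I8 WR R0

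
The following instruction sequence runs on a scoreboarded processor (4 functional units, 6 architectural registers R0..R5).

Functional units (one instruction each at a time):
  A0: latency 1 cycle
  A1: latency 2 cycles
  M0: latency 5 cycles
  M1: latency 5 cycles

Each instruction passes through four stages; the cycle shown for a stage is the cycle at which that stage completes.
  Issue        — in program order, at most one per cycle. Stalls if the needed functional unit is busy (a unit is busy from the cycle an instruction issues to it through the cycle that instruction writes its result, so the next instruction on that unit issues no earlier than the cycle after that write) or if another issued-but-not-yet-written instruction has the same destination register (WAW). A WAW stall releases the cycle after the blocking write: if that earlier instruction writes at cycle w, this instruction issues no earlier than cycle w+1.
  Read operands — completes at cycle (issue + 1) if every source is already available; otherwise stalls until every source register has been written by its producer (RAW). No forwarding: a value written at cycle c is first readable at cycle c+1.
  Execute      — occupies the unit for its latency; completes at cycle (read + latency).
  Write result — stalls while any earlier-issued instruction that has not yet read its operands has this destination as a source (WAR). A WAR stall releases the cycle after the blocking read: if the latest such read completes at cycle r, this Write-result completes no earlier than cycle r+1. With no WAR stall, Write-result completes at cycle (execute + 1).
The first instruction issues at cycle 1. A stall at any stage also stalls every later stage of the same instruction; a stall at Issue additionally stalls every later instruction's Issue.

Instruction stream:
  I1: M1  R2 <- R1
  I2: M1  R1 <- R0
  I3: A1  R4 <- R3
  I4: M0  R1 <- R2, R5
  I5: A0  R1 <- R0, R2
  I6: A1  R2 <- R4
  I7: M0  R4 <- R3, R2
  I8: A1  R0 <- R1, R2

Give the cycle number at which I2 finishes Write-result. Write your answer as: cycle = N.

I1: IS=1 RO=2 EX=7 WR=8
I2: IS=9 RO=10 EX=15 WR=16  [struct: M1 busy until I1 writes@8]
I3: IS=10 RO=11 EX=13 WR=14
I4: IS=17 RO=18 EX=23 WR=24  [WAW R1: wait I2 write@16]
I5: IS=25 RO=26 EX=27 WR=28  [WAW R1: wait I4 write@24]
I6: IS=26 RO=27 EX=29 WR=30
I7: IS=27 RO=31 EX=36 WR=37  [RAW R2: wait I6 write@30]
I8: IS=31 RO=32 EX=34 WR=35  [struct: A1 busy until I6 writes@30]

cycle = 16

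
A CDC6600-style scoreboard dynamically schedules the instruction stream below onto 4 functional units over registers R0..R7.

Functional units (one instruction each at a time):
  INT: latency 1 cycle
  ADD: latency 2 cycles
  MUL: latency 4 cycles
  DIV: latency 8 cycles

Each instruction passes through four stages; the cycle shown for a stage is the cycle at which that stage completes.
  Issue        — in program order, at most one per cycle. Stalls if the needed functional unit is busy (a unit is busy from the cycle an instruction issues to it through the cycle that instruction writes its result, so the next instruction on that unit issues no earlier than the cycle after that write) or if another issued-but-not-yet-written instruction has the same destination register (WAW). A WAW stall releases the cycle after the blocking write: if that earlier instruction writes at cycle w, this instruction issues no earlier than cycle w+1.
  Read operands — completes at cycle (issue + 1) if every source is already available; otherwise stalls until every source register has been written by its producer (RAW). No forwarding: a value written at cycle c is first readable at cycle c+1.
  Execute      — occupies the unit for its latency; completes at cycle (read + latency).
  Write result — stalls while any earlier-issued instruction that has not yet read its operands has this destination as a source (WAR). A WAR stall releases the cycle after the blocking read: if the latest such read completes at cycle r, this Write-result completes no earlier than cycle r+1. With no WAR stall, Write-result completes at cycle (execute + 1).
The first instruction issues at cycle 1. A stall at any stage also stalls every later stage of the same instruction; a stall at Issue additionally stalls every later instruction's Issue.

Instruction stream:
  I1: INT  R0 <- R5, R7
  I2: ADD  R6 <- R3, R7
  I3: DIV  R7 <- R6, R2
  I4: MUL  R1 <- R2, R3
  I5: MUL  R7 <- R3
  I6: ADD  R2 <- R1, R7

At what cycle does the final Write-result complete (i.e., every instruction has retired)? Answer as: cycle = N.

  I1 | 1 | 2 | 3 | 4
  I2 | 2 | 3 | 5 | 6
  I3 | 3 | 7 | 15 | 16   RAW R6: wait I2 write@6
  I4 | 4 | 5 | 9 | 10
  I5 | 17 | 18 | 22 | 23   WAW R7: wait I3 write@16
  I6 | 18 | 24 | 26 | 27   RAW R7: wait I5 write@23

cycle = 27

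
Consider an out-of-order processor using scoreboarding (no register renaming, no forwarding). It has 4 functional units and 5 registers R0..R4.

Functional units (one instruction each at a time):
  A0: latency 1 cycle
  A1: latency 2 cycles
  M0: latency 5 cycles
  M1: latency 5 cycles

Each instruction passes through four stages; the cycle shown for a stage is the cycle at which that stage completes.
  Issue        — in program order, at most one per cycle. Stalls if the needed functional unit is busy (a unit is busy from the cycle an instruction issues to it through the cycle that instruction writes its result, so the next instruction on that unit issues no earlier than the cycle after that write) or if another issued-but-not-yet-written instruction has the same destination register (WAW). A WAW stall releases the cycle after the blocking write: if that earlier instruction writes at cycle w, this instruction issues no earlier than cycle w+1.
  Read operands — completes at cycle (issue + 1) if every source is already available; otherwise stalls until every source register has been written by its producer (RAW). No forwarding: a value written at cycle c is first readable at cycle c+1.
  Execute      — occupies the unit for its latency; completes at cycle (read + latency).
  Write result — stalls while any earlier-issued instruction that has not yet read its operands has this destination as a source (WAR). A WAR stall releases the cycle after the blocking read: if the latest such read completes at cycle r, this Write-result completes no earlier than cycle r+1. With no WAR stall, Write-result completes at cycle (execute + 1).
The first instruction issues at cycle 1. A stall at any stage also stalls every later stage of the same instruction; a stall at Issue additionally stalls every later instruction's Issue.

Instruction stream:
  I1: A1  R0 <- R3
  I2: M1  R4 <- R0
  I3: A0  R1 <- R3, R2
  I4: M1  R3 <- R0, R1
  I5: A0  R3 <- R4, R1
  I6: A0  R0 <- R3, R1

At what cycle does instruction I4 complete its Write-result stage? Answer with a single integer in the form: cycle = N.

cycle = 20

I1: IS=1 RO=2 EX=4 WR=5
I2: IS=2 RO=6 EX=11 WR=12  [RAW R0: wait I1 write@5]
I3: IS=3 RO=4 EX=5 WR=6
I4: IS=13 RO=14 EX=19 WR=20  [struct: M1 busy until I2 writes@12]
I5: IS=21 RO=22 EX=23 WR=24  [WAW R3: wait I4 write@20]
I6: IS=25 RO=26 EX=27 WR=28  [struct: A0 busy until I5 writes@24]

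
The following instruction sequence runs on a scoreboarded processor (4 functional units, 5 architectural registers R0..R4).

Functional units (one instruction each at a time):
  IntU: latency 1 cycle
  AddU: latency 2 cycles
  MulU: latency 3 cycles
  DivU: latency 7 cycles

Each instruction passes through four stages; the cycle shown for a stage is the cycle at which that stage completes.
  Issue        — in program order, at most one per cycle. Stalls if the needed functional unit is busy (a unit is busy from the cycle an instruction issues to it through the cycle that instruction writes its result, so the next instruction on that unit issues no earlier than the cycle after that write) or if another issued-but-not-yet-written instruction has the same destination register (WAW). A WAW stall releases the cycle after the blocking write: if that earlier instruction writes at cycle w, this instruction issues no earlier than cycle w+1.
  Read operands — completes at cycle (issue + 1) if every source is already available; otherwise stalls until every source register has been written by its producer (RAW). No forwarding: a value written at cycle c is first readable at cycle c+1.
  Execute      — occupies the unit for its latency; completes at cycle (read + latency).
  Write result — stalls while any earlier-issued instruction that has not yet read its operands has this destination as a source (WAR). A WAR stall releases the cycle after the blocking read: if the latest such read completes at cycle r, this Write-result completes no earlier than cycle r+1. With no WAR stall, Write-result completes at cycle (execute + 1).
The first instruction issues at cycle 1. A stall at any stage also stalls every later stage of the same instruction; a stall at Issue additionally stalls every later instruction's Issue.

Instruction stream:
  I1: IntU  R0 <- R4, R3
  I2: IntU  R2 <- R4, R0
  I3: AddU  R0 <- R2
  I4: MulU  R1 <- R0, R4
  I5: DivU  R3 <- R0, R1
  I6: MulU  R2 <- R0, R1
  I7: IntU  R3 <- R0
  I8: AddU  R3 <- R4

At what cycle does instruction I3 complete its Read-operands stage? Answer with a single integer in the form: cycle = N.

cycle = 9

[1] I1 dispatched to IntU
[2] I1 operands ready
[3] I1 complete
[4] R0←I1
[5] I2 dispatched to IntU
[6] I2 operands ready · I3 dispatched to AddU
[7] I2 complete · I4 dispatched to MulU
[8] R2←I2 · I5 dispatched to DivU
[9] I3 operands ready
[11] I3 complete
[12] R0←I3
[13] I4 operands ready
[16] I4 complete
[17] R1←I4
[18] I5 operands ready · I6 dispatched to MulU
[19] I6 operands ready
[22] I6 complete
[23] R2←I6
[25] I5 complete
[26] R3←I5
[27] I7 dispatched to IntU
[28] I7 operands ready
[29] I7 complete
[30] R3←I7
[31] I8 dispatched to AddU
[32] I8 operands ready
[34] I8 complete
[35] R3←I8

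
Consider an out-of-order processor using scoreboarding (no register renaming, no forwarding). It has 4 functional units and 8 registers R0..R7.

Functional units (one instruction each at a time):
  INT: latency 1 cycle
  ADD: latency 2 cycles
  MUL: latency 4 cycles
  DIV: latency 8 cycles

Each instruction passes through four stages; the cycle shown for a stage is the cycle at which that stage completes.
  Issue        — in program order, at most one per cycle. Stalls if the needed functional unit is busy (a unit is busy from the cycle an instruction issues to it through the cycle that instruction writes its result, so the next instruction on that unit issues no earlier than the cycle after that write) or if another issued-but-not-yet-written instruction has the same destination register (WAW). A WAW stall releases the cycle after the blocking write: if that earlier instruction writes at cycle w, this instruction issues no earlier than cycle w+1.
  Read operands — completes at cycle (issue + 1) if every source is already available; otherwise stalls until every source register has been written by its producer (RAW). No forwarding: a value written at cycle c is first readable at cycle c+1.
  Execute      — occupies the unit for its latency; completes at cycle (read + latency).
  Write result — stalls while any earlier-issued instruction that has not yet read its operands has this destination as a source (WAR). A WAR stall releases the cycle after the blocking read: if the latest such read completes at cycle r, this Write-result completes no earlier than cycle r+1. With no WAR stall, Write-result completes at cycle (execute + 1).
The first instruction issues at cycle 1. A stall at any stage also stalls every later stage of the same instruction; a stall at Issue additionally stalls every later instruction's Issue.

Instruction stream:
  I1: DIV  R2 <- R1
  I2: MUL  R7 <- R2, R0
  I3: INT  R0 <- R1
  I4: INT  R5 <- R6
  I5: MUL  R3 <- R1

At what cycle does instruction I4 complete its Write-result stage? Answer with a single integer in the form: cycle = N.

cycle = 17

cycle 1: I1 issues→DIV
cycle 2: I1 reads · I2 issues→MUL
cycle 3: I3 issues→INT
cycle 4: I3 reads
cycle 5: I3 exec-done
cycle 10: I1 exec-done
cycle 11: I1 writes R2
cycle 12: I2 reads
cycle 13: I3 writes R0
cycle 14: I4 issues→INT
cycle 15: I4 reads
cycle 16: I2 exec-done · I4 exec-done
cycle 17: I2 writes R7 · I4 writes R5
cycle 18: I5 issues→MUL
cycle 19: I5 reads
cycle 23: I5 exec-done
cycle 24: I5 writes R3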